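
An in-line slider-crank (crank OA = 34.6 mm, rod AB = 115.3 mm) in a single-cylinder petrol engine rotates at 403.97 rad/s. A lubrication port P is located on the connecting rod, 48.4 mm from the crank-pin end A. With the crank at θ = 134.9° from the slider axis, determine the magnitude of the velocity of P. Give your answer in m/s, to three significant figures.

10.7

ω = 404 rad/s.  Crank-pin speed |V_A| = rω = 13.977 m/s, perpendicular to OA.
Rod angle: sinφ = −(r/L) sinθ ⇒ φ = -12.273°; ω_rod = −rω cosθ/√(L²−r²sin²θ) = +87.571 rad/s.
V_P = V_A + ω_rod × AP, with AP = 0.0484 m along the rod.
Components: V_Px = −rω sinθ − a·ω_rod·sinφ = -8.9998 m/s;  V_Py = rω cosθ + a·ω_rod·cosφ = -5.7246 m/s.
|V_P| = √(V_Px² + V_Py²) = 10.666 m/s.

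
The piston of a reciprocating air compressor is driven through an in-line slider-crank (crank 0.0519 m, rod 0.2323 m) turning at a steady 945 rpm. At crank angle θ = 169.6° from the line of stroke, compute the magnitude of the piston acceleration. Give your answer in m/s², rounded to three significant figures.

393

ω = 2π·945/60 = 98.96 rad/s
x(θ) = r cosθ + √(L² − r² sin²θ); with ω constant, a = ω²·d²x/dθ².
d²x/dθ² = −r cosθ − r²(cos2θ)/√u − r⁴ sin²2θ/(4u^{3/2}),  u = L² − r² sin²θ = 0.0538755 m².
Substituting r = 0.0519 m, L = 0.2323 m, θ = 169.6°: d²x/dθ² = +0.040181 m.
a = ω²·d²x/dθ² = (98.96)²·(+0.040181) = +393.49 m/s²;  |a| = 393.49 m/s².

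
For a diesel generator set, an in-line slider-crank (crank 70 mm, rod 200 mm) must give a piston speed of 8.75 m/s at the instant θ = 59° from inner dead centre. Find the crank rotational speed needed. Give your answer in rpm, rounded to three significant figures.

For an in-line slider-crank, |v_piston| = rω|sinθ|·[1 + r cosθ/√(L² − r² sin²θ)].
With r = 0.07 m, L = 0.2 m, θ = 59°: the bracketed kinematic factor |dx/dθ| = 0.07134 m.
ω = v/|dx/dθ| = 8.75/0.07134 = 122.65 rad/s.
N = 60ω/(2π) = 1171.2 rpm.

1170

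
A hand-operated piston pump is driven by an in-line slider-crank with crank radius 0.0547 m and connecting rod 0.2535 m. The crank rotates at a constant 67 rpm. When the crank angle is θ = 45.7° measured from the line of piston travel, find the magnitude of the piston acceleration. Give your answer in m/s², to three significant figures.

1.87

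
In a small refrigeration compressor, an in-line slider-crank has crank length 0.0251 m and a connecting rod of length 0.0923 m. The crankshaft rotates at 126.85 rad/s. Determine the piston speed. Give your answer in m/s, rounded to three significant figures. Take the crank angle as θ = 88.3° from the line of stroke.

ω = 126.8 rad/s
For an in-line slider-crank, x = r cosθ + √(L² − r² sin²θ), so v = −rω sinθ·[1 + r cosθ/√(L² − r² sin²θ)].
With r = 0.0251 m, L = 0.0923 m, θ = 88.3°: √(L² − r² sin²θ) = 0.088825 m.
v = −0.0251·126.8·0.99956·[1 + 0.0251·0.02967/0.088825] = -3.2092 m/s.
|v| = 3.2092 m/s.

3.21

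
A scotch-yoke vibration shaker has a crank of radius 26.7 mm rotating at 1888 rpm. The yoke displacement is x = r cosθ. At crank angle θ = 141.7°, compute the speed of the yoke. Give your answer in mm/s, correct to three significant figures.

ω = 197.7 rad/s (from 1888 rpm).
x = r cosθ ⇒ ẋ = −rω sinθ.
|v| = rω|sinθ| = 0.0267·197.7·|sin 141.7°| = 3.2717 m/s = 3271.7 mm/s.

3270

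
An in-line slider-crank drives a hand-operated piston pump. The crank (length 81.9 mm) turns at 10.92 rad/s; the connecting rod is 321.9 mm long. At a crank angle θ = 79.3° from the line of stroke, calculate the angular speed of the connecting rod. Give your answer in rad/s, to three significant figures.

0.533

ω = 10.92 rad/s
The rod makes angle φ with the slider axis where L sinφ = r sinθ; differentiating, L cosφ·φ̇ = r ω cosθ.
L cosφ = √(L² − r² sin²θ) = 0.31168 m.
|ω_rod| = r ω |cosθ| / √(L² − r² sin²θ) = 0.0819·10.92·0.18567/0.31168 = 0.53276 rad/s.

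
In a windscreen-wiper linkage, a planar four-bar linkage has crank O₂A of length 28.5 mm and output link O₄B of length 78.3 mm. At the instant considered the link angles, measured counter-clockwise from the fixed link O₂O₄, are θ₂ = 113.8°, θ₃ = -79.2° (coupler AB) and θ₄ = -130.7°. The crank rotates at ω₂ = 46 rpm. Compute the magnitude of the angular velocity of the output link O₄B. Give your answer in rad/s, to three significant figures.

0.504

ω₂ = 4.817 rad/s (from 46 rpm).
Differentiating the loop-closure r₂e^{iθ₂}+r₃e^{iθ₃}=r₁+r₄e^{iθ₄} gives r₂ω₂e^{iθ₂}+r₃ω₃e^{iθ₃}=r₄ω₄e^{iθ₄}.
Eliminating the other unknown: ω₄ = r₂ω₂ sin(θ₂−θ₃) / [r₄ sin(θ₄−θ₃)].
Numerator sine = -0.22495; denominator sine = -0.78261.
Result = 0.0285·4.817·(-0.22495) / (0.0783·(-0.78261)) = +0.50398 rad/s; magnitude 0.50398 rad/s.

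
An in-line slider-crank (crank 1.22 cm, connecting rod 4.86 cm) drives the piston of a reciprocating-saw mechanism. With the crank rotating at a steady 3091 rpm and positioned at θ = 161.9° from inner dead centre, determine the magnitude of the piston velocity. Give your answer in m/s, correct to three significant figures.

0.933

ω = 2π·3091/60 = 323.7 rad/s
For an in-line slider-crank, x = r cosθ + √(L² − r² sin²θ), so v = −rω sinθ·[1 + r cosθ/√(L² − r² sin²θ)].
With r = 0.0122 m, L = 0.0486 m, θ = 161.9°: √(L² − r² sin²θ) = 0.048452 m.
v = −0.0122·323.7·0.31068·[1 + 0.0122·-0.95052/0.048452] = -0.93323 m/s.
|v| = 0.93323 m/s.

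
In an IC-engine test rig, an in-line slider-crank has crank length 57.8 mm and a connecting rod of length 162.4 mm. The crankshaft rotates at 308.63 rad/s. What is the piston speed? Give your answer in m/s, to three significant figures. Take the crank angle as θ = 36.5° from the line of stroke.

13.7

ω = 308.6 rad/s
For an in-line slider-crank, x = r cosθ + √(L² − r² sin²θ), so v = −rω sinθ·[1 + r cosθ/√(L² − r² sin²θ)].
With r = 0.0578 m, L = 0.1624 m, θ = 36.5°: √(L² − r² sin²θ) = 0.15872 m.
v = −0.0578·308.6·0.59482·[1 + 0.0578·0.80386/0.15872] = -13.717 m/s.
|v| = 13.717 m/s.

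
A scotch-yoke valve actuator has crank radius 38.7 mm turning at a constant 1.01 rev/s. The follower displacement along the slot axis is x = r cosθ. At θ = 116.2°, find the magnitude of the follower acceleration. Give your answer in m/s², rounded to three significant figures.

ω = 6.346 rad/s (from 1.01 rev/s).
x = r cosθ ⇒ ẍ = −rω² cosθ (ω constant).
|a| = rω²|cosθ| = 0.0387·(6.346)²·|cos 116.2°| = 0.6881 m/s².

0.688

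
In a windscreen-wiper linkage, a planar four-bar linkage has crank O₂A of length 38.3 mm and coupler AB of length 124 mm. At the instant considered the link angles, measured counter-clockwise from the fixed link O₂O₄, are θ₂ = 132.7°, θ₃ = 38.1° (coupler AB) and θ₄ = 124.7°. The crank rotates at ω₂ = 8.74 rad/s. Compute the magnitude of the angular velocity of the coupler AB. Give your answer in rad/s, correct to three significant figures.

0.376

ω₂ = 8.74 rad/s
Differentiating the loop-closure r₂e^{iθ₂}+r₃e^{iθ₃}=r₁+r₄e^{iθ₄} gives r₂ω₂e^{iθ₂}+r₃ω₃e^{iθ₃}=r₄ω₄e^{iθ₄}.
Eliminating the other unknown: ω₃ = r₂ω₂ sin(θ₄−θ₂) / [r₃ sin(θ₃−θ₄)].
Numerator sine = -0.13917; denominator sine = -0.99824.
Result = 0.0383·8.74·(-0.13917) / (0.124·(-0.99824)) = +0.37636 rad/s; magnitude 0.37636 rad/s.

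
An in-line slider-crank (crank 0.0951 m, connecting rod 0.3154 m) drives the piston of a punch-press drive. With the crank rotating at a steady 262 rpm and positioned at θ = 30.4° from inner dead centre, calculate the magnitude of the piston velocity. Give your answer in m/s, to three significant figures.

1.67

ω = 2π·262/60 = 27.44 rad/s
For an in-line slider-crank, x = r cosθ + √(L² − r² sin²θ), so v = −rω sinθ·[1 + r cosθ/√(L² − r² sin²θ)].
With r = 0.0951 m, L = 0.3154 m, θ = 30.4°: √(L² − r² sin²θ) = 0.31171 m.
v = −0.0951·27.44·0.50603·[1 + 0.0951·0.86251/0.31171] = -1.6678 m/s.
|v| = 1.6678 m/s.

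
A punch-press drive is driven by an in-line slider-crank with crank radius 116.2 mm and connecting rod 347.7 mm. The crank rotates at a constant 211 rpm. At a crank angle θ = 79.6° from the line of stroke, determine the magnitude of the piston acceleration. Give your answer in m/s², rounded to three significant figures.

8.45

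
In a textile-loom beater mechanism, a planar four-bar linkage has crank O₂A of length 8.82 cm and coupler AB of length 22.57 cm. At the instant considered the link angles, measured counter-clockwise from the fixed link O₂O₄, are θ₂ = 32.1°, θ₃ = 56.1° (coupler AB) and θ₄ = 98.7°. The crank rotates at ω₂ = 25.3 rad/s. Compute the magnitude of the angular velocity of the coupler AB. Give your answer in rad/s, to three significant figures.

ω₂ = 25.3 rad/s
Differentiating the loop-closure r₂e^{iθ₂}+r₃e^{iθ₃}=r₁+r₄e^{iθ₄} gives r₂ω₂e^{iθ₂}+r₃ω₃e^{iθ₃}=r₄ω₄e^{iθ₄}.
Eliminating the other unknown: ω₃ = r₂ω₂ sin(θ₄−θ₂) / [r₃ sin(θ₃−θ₄)].
Numerator sine = +0.91775; denominator sine = -0.67688.
Result = 0.0882·25.3·(+0.91775) / (0.2257·(-0.67688)) = -13.405 rad/s; magnitude 13.405 rad/s.

13.4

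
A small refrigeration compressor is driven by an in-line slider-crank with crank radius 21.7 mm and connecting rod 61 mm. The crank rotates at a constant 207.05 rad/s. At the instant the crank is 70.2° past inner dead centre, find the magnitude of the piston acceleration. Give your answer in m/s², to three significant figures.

49.6

ω = 207.1 rad/s
x(θ) = r cosθ + √(L² − r² sin²θ); with ω constant, a = ω²·d²x/dθ².
d²x/dθ² = −r cosθ − r²(cos2θ)/√u − r⁴ sin²2θ/(4u^{3/2}),  u = L² − r² sin²θ = 0.00330414 m².
Substituting r = 0.0217 m, L = 0.061 m, θ = 70.2°: d²x/dθ² = -0.0011572 m.
a = ω²·d²x/dθ² = (207.1)²·(-0.0011572) = -49.607 m/s²;  |a| = 49.607 m/s².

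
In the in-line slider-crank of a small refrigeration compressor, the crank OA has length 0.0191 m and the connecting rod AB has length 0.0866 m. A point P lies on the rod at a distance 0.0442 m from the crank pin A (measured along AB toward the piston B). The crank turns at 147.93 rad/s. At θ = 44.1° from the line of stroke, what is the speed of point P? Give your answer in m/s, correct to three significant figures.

2.35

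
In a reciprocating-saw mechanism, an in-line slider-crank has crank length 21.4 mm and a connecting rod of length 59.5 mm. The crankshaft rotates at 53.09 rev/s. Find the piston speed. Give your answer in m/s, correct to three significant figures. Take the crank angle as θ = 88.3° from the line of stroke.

ω = 2π·53.1 = 333.6 rad/s
For an in-line slider-crank, x = r cosθ + √(L² − r² sin²θ), so v = −rω sinθ·[1 + r cosθ/√(L² − r² sin²θ)].
With r = 0.0214 m, L = 0.0595 m, θ = 88.3°: √(L² − r² sin²θ) = 0.055522 m.
v = −0.0214·333.6·0.99956·[1 + 0.0214·0.02967/0.055522] = -7.2169 m/s.
|v| = 7.2169 m/s.

7.22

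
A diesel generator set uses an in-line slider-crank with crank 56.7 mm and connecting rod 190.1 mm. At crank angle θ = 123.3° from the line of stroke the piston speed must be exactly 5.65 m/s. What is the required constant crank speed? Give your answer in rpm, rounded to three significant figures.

For an in-line slider-crank, |v_piston| = rω|sinθ|·[1 + r cosθ/√(L² − r² sin²θ)].
With r = 0.0567 m, L = 0.1901 m, θ = 123.3°: the bracketed kinematic factor |dx/dθ| = 0.039377 m.
ω = v/|dx/dθ| = 5.65/0.039377 = 143.48 rad/s.
N = 60ω/(2π) = 1370.2 rpm.

1370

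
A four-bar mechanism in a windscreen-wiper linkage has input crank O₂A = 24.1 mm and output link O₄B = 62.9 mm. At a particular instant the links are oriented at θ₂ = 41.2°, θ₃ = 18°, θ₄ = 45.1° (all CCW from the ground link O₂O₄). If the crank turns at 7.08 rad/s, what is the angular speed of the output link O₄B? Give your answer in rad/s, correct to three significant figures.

ω₂ = 7.08 rad/s
Differentiating the loop-closure r₂e^{iθ₂}+r₃e^{iθ₃}=r₁+r₄e^{iθ₄} gives r₂ω₂e^{iθ₂}+r₃ω₃e^{iθ₃}=r₄ω₄e^{iθ₄}.
Eliminating the other unknown: ω₄ = r₂ω₂ sin(θ₂−θ₃) / [r₄ sin(θ₄−θ₃)].
Numerator sine = +0.39394; denominator sine = +0.45554.
Result = 0.0241·7.08·(+0.39394) / (0.0629·(+0.45554)) = +2.3459 rad/s; magnitude 2.3459 rad/s.

2.35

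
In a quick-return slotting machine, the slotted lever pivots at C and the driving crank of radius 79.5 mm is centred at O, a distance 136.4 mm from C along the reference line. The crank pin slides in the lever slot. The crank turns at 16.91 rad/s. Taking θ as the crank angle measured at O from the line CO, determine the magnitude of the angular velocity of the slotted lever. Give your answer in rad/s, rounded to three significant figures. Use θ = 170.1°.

ω = 16.91 rad/s
Crank pin A relative to C: A = (d + r cosθ, r sinθ); lever angle φ = atan2(r sinθ, d + r cosθ).
Differentiating tanφ: φ̇ = rω(d cosθ + r)/(d² + r² + 2dr cosθ).
d² + r² + 2dr cosθ = |CA|² = 0.00356055 m²;  d cosθ + r = -0.054869 m.
|ω_lever| = |0.0795·16.91·-0.054869| / 0.00356055 = 20.717 rad/s.

20.7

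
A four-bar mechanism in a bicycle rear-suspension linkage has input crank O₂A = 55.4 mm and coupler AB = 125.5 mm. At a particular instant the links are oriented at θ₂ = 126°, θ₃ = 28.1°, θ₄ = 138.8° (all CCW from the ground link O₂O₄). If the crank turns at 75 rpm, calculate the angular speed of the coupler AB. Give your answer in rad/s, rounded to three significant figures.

0.821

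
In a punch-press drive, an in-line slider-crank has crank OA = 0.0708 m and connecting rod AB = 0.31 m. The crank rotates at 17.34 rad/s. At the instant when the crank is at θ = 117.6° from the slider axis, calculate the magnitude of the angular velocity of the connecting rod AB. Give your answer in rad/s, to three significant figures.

ω = 17.34 rad/s
The rod makes angle φ with the slider axis where L sinφ = r sinθ; differentiating, L cosφ·φ̇ = r ω cosθ.
L cosφ = √(L² − r² sin²θ) = 0.30358 m.
|ω_rod| = r ω |cosθ| / √(L² − r² sin²θ) = 0.0708·17.34·0.46330/0.30358 = 1.8735 rad/s.

1.87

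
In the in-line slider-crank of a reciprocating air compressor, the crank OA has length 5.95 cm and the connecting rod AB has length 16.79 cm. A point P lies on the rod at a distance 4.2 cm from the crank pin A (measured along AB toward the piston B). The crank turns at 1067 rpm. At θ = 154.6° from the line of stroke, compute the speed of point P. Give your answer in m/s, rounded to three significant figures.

5.21

ω = 111.7 rad/s.  Crank-pin speed |V_A| = rω = 6.6483 m/s, perpendicular to OA.
Rod angle: sinφ = −(r/L) sinθ ⇒ φ = -8.743°; ω_rod = −rω cosθ/√(L²−r²sin²θ) = +36.19 rad/s.
V_P = V_A + ω_rod × AP, with AP = 0.042 m along the rod.
Components: V_Px = −rω sinθ − a·ω_rod·sinφ = -2.6206 m/s;  V_Py = rω cosθ + a·ω_rod·cosφ = -4.5033 m/s.
|V_P| = √(V_Px² + V_Py²) = 5.2104 m/s.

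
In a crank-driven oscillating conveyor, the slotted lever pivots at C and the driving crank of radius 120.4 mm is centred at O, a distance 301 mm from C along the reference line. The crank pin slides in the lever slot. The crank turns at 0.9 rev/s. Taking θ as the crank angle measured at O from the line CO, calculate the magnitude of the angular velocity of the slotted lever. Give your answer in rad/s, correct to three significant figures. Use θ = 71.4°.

1.15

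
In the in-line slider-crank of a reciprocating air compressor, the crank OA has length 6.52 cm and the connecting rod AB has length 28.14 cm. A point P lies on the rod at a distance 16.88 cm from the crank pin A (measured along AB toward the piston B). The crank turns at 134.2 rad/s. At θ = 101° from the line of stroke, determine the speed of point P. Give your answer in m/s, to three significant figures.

ω = 134.2 rad/s.  Crank-pin speed |V_A| = rω = 8.7498 m/s, perpendicular to OA.
Rod angle: sinφ = −(r/L) sinθ ⇒ φ = -13.147°; ω_rod = −rω cosθ/√(L²−r²sin²θ) = +6.0927 rad/s.
V_P = V_A + ω_rod × AP, with AP = 0.1688 m along the rod.
Components: V_Px = −rω sinθ − a·ω_rod·sinφ = -8.3552 m/s;  V_Py = rω cosθ + a·ω_rod·cosφ = -0.66806 m/s.
|V_P| = √(V_Px² + V_Py²) = 8.3818 m/s.

8.38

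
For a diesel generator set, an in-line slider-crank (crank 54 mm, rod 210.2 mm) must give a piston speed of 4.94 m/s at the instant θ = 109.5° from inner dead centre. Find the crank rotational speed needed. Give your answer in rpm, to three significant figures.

1020

For an in-line slider-crank, |v_piston| = rω|sinθ|·[1 + r cosθ/√(L² − r² sin²θ)].
With r = 0.054 m, L = 0.2102 m, θ = 109.5°: the bracketed kinematic factor |dx/dθ| = 0.046404 m.
ω = v/|dx/dθ| = 4.94/0.046404 = 106.46 rad/s.
N = 60ω/(2π) = 1016.6 rpm.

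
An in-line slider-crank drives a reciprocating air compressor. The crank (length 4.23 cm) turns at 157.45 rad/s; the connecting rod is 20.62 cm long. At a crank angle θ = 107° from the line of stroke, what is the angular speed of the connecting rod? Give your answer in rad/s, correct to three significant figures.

9.63

ω = 157.4 rad/s
The rod makes angle φ with the slider axis where L sinφ = r sinθ; differentiating, L cosφ·φ̇ = r ω cosθ.
L cosφ = √(L² − r² sin²θ) = 0.20219 m.
|ω_rod| = r ω |cosθ| / √(L² − r² sin²θ) = 0.0423·157.4·0.29237/0.20219 = 9.6306 rad/s.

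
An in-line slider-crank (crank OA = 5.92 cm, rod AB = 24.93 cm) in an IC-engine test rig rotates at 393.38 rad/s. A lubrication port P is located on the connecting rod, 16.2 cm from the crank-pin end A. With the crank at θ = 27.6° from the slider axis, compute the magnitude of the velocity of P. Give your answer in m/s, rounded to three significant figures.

14.2

ω = 393.4 rad/s.  Crank-pin speed |V_A| = rω = 23.288 m/s, perpendicular to OA.
Rod angle: sinφ = −(r/L) sinθ ⇒ φ = -6.316°; ω_rod = −rω cosθ/√(L²−r²sin²θ) = -83.289 rad/s.
V_P = V_A + ω_rod × AP, with AP = 0.162 m along the rod.
Components: V_Px = −rω sinθ − a·ω_rod·sinφ = -12.274 m/s;  V_Py = rω cosθ + a·ω_rod·cosφ = +7.227 m/s.
|V_P| = √(V_Px² + V_Py²) = 14.243 m/s.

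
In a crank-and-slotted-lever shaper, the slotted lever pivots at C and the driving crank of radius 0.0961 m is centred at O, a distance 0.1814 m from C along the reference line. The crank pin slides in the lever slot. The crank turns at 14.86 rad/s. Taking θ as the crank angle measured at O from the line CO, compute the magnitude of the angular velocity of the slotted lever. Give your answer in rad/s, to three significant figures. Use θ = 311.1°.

4.73

ω = 14.86 rad/s
Crank pin A relative to C: A = (d + r cosθ, r sinθ); lever angle φ = atan2(r sinθ, d + r cosθ).
Differentiating tanφ: φ̇ = rω(d cosθ + r)/(d² + r² + 2dr cosθ).
d² + r² + 2dr cosθ = |CA|² = 0.0650606 m²;  d cosθ + r = +0.21535 m.
|ω_lever| = |0.0961·14.86·+0.21535| / 0.0650606 = 4.7268 rad/s.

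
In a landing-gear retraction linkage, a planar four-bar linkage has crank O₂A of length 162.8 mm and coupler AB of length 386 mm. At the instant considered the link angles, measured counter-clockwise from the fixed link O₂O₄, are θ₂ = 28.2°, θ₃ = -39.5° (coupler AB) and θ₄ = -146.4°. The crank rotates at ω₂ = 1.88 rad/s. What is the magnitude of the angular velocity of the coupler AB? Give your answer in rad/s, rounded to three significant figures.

0.0780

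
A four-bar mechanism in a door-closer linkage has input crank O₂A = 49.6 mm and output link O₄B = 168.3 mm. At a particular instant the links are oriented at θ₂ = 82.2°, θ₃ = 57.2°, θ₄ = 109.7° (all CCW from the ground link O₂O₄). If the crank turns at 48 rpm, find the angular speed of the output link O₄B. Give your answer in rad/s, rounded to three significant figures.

0.789

ω₂ = 5.027 rad/s (from 48 rpm).
Differentiating the loop-closure r₂e^{iθ₂}+r₃e^{iθ₃}=r₁+r₄e^{iθ₄} gives r₂ω₂e^{iθ₂}+r₃ω₃e^{iθ₃}=r₄ω₄e^{iθ₄}.
Eliminating the other unknown: ω₄ = r₂ω₂ sin(θ₂−θ₃) / [r₄ sin(θ₄−θ₃)].
Numerator sine = +0.42262; denominator sine = +0.79335.
Result = 0.0496·5.027·(+0.42262) / (0.1683·(+0.79335)) = +0.78913 rad/s; magnitude 0.78913 rad/s.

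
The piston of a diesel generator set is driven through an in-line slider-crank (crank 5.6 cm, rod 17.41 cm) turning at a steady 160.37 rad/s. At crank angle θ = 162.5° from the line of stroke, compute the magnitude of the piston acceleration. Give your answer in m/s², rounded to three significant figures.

988

ω = 160.4 rad/s
x(θ) = r cosθ + √(L² − r² sin²θ); with ω constant, a = ω²·d²x/dθ².
d²x/dθ² = −r cosθ − r²(cos2θ)/√u − r⁴ sin²2θ/(4u^{3/2}),  u = L² − r² sin²θ = 0.0300272 m².
Substituting r = 0.056 m, L = 0.1741 m, θ = 162.5°: d²x/dθ² = +0.038428 m.
a = ω²·d²x/dθ² = (160.4)²·(+0.038428) = +988.31 m/s²;  |a| = 988.31 m/s².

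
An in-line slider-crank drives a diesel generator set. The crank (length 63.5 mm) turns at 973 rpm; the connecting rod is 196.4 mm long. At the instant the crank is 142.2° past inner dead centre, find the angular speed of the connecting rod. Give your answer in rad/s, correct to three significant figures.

26.6

ω = 101.9 rad/s (converted from 973 rpm).
The rod makes angle φ with the slider axis where L sinφ = r sinθ; differentiating, L cosφ·φ̇ = r ω cosθ.
L cosφ = √(L² − r² sin²θ) = 0.19251 m.
|ω_rod| = r ω |cosθ| / √(L² − r² sin²θ) = 0.0635·101.9·0.79016/0.19251 = 26.557 rad/s.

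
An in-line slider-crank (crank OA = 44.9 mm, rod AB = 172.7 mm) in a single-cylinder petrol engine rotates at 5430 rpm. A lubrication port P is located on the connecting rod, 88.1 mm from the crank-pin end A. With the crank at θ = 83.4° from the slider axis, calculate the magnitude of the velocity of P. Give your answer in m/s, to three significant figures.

ω = 568.6 rad/s.  Crank-pin speed |V_A| = rω = 25.531 m/s, perpendicular to OA.
Rod angle: sinφ = −(r/L) sinθ ⇒ φ = -14.967°; ω_rod = −rω cosθ/√(L²−r²sin²θ) = -17.589 rad/s.
V_P = V_A + ω_rod × AP, with AP = 0.0881 m along the rod.
Components: V_Px = −rω sinθ − a·ω_rod·sinφ = -25.762 m/s;  V_Py = rω cosθ + a·ω_rod·cosφ = +1.4375 m/s.
|V_P| = √(V_Px² + V_Py²) = 25.802 m/s.

25.8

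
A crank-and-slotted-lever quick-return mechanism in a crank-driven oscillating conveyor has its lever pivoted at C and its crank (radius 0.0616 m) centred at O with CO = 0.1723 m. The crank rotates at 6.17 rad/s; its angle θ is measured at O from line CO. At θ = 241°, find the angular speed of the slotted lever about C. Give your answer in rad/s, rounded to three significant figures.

0.359

ω = 6.17 rad/s
Crank pin A relative to C: A = (d + r cosθ, r sinθ); lever angle φ = atan2(r sinθ, d + r cosθ).
Differentiating tanφ: φ̇ = rω(d cosθ + r)/(d² + r² + 2dr cosθ).
d² + r² + 2dr cosθ = |CA|² = 0.0231906 m²;  d cosθ + r = -0.021933 m.
|ω_lever| = |0.0616·6.17·-0.021933| / 0.0231906 = 0.35946 rad/s.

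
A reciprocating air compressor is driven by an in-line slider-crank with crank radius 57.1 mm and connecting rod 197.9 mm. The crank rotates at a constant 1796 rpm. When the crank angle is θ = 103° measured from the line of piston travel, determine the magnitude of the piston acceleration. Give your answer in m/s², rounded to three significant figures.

998

ω = 2π·1796/60 = 188.1 rad/s
x(θ) = r cosθ + √(L² − r² sin²θ); with ω constant, a = ω²·d²x/dθ².
d²x/dθ² = −r cosθ − r²(cos2θ)/√u − r⁴ sin²2θ/(4u^{3/2}),  u = L² − r² sin²θ = 0.036069 m².
Substituting r = 0.0571 m, L = 0.1979 m, θ = 103°: d²x/dθ² = +0.0282 m.
a = ω²·d²x/dθ² = (188.1)²·(+0.0282) = +997.52 m/s²;  |a| = 997.52 m/s².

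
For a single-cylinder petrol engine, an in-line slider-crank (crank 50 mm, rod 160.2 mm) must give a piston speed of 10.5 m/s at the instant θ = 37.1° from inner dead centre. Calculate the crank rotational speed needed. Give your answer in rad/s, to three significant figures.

278

For an in-line slider-crank, |v_piston| = rω|sinθ|·[1 + r cosθ/√(L² − r² sin²θ)].
With r = 0.05 m, L = 0.1602 m, θ = 37.1°: the bracketed kinematic factor |dx/dθ| = 0.037805 m.
ω = v/|dx/dθ| = 10.5/0.037805 = 277.74 rad/s.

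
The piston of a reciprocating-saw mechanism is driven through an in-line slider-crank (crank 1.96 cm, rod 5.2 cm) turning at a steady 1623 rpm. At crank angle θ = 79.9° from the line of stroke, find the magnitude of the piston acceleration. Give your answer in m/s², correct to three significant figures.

115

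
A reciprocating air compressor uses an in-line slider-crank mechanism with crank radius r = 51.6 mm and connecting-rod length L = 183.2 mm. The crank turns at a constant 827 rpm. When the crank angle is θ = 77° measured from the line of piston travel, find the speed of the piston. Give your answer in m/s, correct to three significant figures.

4.64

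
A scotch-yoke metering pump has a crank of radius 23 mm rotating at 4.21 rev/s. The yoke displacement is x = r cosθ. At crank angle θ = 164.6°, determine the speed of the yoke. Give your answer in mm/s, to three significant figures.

162

ω = 26.45 rad/s (from 4.21 rev/s).
x = r cosθ ⇒ ẋ = −rω sinθ.
|v| = rω|sinθ| = 0.023·26.45·|sin 164.6°| = 0.16156 m/s = 161.56 mm/s.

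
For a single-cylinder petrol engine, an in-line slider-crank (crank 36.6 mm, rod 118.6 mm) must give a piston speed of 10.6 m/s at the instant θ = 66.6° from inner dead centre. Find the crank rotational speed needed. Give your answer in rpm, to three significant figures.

For an in-line slider-crank, |v_piston| = rω|sinθ|·[1 + r cosθ/√(L² − r² sin²θ)].
With r = 0.0366 m, L = 0.1186 m, θ = 66.6°: the bracketed kinematic factor |dx/dθ| = 0.037882 m.
ω = v/|dx/dθ| = 10.6/0.037882 = 279.81 rad/s.
N = 60ω/(2π) = 2672 rpm.

2670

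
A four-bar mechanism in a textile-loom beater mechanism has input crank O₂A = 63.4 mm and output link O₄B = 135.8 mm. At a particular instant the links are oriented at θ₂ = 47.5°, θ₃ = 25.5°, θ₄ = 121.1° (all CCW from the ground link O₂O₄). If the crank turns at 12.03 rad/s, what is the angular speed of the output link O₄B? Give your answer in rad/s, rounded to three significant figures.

2.11

ω₂ = 12.03 rad/s
Differentiating the loop-closure r₂e^{iθ₂}+r₃e^{iθ₃}=r₁+r₄e^{iθ₄} gives r₂ω₂e^{iθ₂}+r₃ω₃e^{iθ₃}=r₄ω₄e^{iθ₄}.
Eliminating the other unknown: ω₄ = r₂ω₂ sin(θ₂−θ₃) / [r₄ sin(θ₄−θ₃)].
Numerator sine = +0.37461; denominator sine = +0.99523.
Result = 0.0634·12.03·(+0.37461) / (0.1358·(+0.99523)) = +2.114 rad/s; magnitude 2.114 rad/s.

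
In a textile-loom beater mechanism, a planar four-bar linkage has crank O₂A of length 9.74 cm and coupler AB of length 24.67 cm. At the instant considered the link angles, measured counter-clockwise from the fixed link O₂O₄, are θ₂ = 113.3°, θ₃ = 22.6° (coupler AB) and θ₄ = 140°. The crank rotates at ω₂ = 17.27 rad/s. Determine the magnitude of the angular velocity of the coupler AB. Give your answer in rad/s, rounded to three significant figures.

3.45

ω₂ = 17.27 rad/s
Differentiating the loop-closure r₂e^{iθ₂}+r₃e^{iθ₃}=r₁+r₄e^{iθ₄} gives r₂ω₂e^{iθ₂}+r₃ω₃e^{iθ₃}=r₄ω₄e^{iθ₄}.
Eliminating the other unknown: ω₃ = r₂ω₂ sin(θ₄−θ₂) / [r₃ sin(θ₃−θ₄)].
Numerator sine = +0.44932; denominator sine = -0.88782.
Result = 0.0974·17.27·(+0.44932) / (0.2467·(-0.88782)) = -3.4508 rad/s; magnitude 3.4508 rad/s.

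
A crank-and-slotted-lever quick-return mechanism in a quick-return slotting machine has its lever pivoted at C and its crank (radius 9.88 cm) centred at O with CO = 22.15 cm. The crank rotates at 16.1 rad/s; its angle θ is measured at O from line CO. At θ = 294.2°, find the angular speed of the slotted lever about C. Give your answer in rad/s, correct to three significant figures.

3.93

ω = 16.1 rad/s
Crank pin A relative to C: A = (d + r cosθ, r sinθ); lever angle φ = atan2(r sinθ, d + r cosθ).
Differentiating tanφ: φ̇ = rω(d cosθ + r)/(d² + r² + 2dr cosθ).
d² + r² + 2dr cosθ = |CA|² = 0.0767654 m²;  d cosθ + r = +0.1896 m.
|ω_lever| = |0.0988·16.1·+0.1896| / 0.0767654 = 3.9287 rad/s.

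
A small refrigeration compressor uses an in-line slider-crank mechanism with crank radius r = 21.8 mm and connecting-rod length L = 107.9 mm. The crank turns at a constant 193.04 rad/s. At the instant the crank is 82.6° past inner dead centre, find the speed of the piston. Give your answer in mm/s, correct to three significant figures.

ω = 193 rad/s
For an in-line slider-crank, x = r cosθ + √(L² − r² sin²θ), so v = −rω sinθ·[1 + r cosθ/√(L² − r² sin²θ)].
With r = 0.0218 m, L = 0.1079 m, θ = 82.6°: √(L² − r² sin²θ) = 0.10571 m.
v = −0.0218·193·0.99167·[1 + 0.0218·0.12880/0.10571] = -4.2841 m/s.
|v| = 4.2841 m/s = 4284.1 mm/s.

4280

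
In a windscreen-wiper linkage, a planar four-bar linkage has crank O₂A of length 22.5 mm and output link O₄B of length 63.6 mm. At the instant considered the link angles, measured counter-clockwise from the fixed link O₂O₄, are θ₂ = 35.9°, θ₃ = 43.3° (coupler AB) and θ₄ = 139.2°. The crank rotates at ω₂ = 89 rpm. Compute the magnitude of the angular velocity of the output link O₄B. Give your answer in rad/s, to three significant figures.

ω₂ = 9.32 rad/s (from 89 rpm).
Differentiating the loop-closure r₂e^{iθ₂}+r₃e^{iθ₃}=r₁+r₄e^{iθ₄} gives r₂ω₂e^{iθ₂}+r₃ω₃e^{iθ₃}=r₄ω₄e^{iθ₄}.
Eliminating the other unknown: ω₄ = r₂ω₂ sin(θ₂−θ₃) / [r₄ sin(θ₄−θ₃)].
Numerator sine = -0.12880; denominator sine = +0.99470.
Result = 0.0225·9.32·(-0.12880) / (0.0636·(+0.99470)) = -0.42693 rad/s; magnitude 0.42693 rad/s.

0.427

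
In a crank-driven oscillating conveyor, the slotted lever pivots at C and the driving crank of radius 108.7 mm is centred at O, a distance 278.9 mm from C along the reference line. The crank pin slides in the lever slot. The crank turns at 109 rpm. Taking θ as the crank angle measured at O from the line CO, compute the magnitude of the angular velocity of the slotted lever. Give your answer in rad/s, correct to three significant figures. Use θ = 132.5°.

2.03

ω = 11.41 rad/s (from 109 rpm).
Crank pin A relative to C: A = (d + r cosθ, r sinθ); lever angle φ = atan2(r sinθ, d + r cosθ).
Differentiating tanφ: φ̇ = rω(d cosθ + r)/(d² + r² + 2dr cosθ).
d² + r² + 2dr cosθ = |CA|² = 0.0486379 m²;  d cosθ + r = -0.079722 m.
|ω_lever| = |0.1087·11.41·-0.079722| / 0.0486379 = 2.0337 rad/s.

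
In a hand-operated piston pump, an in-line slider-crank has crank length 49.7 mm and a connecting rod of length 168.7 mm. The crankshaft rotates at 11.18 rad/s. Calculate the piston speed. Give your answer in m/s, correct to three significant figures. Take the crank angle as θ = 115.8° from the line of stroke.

0.434

ω = 11.18 rad/s
For an in-line slider-crank, x = r cosθ + √(L² − r² sin²θ), so v = −rω sinθ·[1 + r cosθ/√(L² − r² sin²θ)].
With r = 0.0497 m, L = 0.1687 m, θ = 115.8°: √(L² − r² sin²θ) = 0.16266 m.
v = −0.0497·11.18·0.90032·[1 + 0.0497·-0.43523/0.16266] = -0.43373 m/s.
|v| = 0.43373 m/s.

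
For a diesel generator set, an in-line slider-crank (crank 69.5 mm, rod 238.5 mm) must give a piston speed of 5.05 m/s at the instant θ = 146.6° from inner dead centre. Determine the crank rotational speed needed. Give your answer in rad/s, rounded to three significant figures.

175

For an in-line slider-crank, |v_piston| = rω|sinθ|·[1 + r cosθ/√(L² − r² sin²θ)].
With r = 0.0695 m, L = 0.2385 m, θ = 146.6°: the bracketed kinematic factor |dx/dθ| = 0.028829 m.
ω = v/|dx/dθ| = 5.05/0.028829 = 175.17 rad/s.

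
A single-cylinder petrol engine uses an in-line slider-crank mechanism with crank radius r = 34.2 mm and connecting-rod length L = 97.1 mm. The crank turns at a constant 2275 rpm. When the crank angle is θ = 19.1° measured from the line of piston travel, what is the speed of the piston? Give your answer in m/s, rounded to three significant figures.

3.56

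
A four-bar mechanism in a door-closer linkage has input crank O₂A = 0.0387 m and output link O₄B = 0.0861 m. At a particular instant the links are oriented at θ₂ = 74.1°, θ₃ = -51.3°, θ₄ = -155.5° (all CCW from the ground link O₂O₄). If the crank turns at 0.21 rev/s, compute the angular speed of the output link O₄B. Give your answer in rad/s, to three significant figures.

ω₂ = 1.319 rad/s (from 0.21 rev/s).
Differentiating the loop-closure r₂e^{iθ₂}+r₃e^{iθ₃}=r₁+r₄e^{iθ₄} gives r₂ω₂e^{iθ₂}+r₃ω₃e^{iθ₃}=r₄ω₄e^{iθ₄}.
Eliminating the other unknown: ω₄ = r₂ω₂ sin(θ₂−θ₃) / [r₄ sin(θ₄−θ₃)].
Numerator sine = +0.81513; denominator sine = -0.96945.
Result = 0.0387·1.319·(+0.81513) / (0.0861·(-0.96945)) = -0.49867 rad/s; magnitude 0.49867 rad/s.

0.499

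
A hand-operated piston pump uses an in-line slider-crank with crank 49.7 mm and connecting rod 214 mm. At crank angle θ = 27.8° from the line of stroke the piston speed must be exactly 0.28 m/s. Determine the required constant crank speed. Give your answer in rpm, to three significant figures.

95.6

For an in-line slider-crank, |v_piston| = rω|sinθ|·[1 + r cosθ/√(L² − r² sin²θ)].
With r = 0.0497 m, L = 0.214 m, θ = 27.8°: the bracketed kinematic factor |dx/dθ| = 0.02797 m.
ω = v/|dx/dθ| = 0.28/0.02797 = 10.011 rad/s.
N = 60ω/(2π) = 95.597 rpm.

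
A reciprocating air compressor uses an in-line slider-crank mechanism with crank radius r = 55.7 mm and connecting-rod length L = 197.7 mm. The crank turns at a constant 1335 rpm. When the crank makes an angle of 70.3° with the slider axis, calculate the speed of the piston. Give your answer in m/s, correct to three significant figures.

ω = 2π·1335/60 = 139.8 rad/s
For an in-line slider-crank, x = r cosθ + √(L² − r² sin²θ), so v = −rω sinθ·[1 + r cosθ/√(L² − r² sin²θ)].
With r = 0.0557 m, L = 0.1977 m, θ = 70.3°: √(L² − r² sin²θ) = 0.19062 m.
v = −0.0557·139.8·0.94147·[1 + 0.0557·0.33710/0.19062] = -8.0533 m/s.
|v| = 8.0533 m/s.

8.05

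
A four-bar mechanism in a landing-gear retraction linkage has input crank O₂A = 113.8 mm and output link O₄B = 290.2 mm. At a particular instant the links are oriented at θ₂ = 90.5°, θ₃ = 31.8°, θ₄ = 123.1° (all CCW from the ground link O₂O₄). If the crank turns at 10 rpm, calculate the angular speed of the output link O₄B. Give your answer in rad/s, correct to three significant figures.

ω₂ = 1.047 rad/s (from 10 rpm).
Differentiating the loop-closure r₂e^{iθ₂}+r₃e^{iθ₃}=r₁+r₄e^{iθ₄} gives r₂ω₂e^{iθ₂}+r₃ω₃e^{iθ₃}=r₄ω₄e^{iθ₄}.
Eliminating the other unknown: ω₄ = r₂ω₂ sin(θ₂−θ₃) / [r₄ sin(θ₄−θ₃)].
Numerator sine = +0.85446; denominator sine = +0.99974.
Result = 0.1138·1.047·(+0.85446) / (0.2902·(+0.99974)) = +0.35098 rad/s; magnitude 0.35098 rad/s.

0.351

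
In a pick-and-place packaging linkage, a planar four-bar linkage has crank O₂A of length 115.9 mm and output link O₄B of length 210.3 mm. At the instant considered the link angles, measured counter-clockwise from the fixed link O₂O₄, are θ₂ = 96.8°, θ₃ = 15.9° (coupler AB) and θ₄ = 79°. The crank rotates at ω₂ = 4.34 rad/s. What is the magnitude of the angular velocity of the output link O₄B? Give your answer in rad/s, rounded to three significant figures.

2.65

ω₂ = 4.34 rad/s
Differentiating the loop-closure r₂e^{iθ₂}+r₃e^{iθ₃}=r₁+r₄e^{iθ₄} gives r₂ω₂e^{iθ₂}+r₃ω₃e^{iθ₃}=r₄ω₄e^{iθ₄}.
Eliminating the other unknown: ω₄ = r₂ω₂ sin(θ₂−θ₃) / [r₄ sin(θ₄−θ₃)].
Numerator sine = +0.98741; denominator sine = +0.89180.
Result = 0.1159·4.34·(+0.98741) / (0.2103·(+0.89180)) = +2.6483 rad/s; magnitude 2.6483 rad/s.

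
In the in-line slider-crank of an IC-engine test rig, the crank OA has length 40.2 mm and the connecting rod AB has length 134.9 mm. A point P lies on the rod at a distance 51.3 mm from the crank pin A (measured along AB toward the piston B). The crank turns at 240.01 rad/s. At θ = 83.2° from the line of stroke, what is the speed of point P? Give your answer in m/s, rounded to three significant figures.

9.74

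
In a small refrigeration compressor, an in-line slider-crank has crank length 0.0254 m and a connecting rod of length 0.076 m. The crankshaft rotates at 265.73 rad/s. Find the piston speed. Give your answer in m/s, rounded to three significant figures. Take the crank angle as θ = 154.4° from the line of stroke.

ω = 265.7 rad/s
For an in-line slider-crank, x = r cosθ + √(L² − r² sin²θ), so v = −rω sinθ·[1 + r cosθ/√(L² − r² sin²θ)].
With r = 0.0254 m, L = 0.076 m, θ = 154.4°: √(L² − r² sin²θ) = 0.075203 m.
v = −0.0254·265.7·0.43209·[1 + 0.0254·-0.90183/0.075203] = -2.0281 m/s.
|v| = 2.0281 m/s.

2.03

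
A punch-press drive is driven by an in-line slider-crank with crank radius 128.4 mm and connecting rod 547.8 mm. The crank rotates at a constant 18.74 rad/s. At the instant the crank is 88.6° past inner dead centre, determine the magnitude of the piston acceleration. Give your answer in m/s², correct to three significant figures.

ω = 18.74 rad/s
x(θ) = r cosθ + √(L² − r² sin²θ); with ω constant, a = ω²·d²x/dθ².
d²x/dθ² = −r cosθ − r²(cos2θ)/√u − r⁴ sin²2θ/(4u^{3/2}),  u = L² − r² sin²θ = 0.283608 m².
Substituting r = 0.1284 m, L = 0.5478 m, θ = 88.6°: d²x/dθ² = +0.027783 m.
a = ω²·d²x/dθ² = (18.74)²·(+0.027783) = +9.7569 m/s²;  |a| = 9.7569 m/s².

9.76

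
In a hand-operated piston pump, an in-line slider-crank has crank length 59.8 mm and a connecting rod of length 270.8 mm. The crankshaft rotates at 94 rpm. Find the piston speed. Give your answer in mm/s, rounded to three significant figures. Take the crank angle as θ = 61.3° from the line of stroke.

ω = 2π·94/60 = 9.844 rad/s
For an in-line slider-crank, x = r cosθ + √(L² − r² sin²θ), so v = −rω sinθ·[1 + r cosθ/√(L² − r² sin²θ)].
With r = 0.0598 m, L = 0.2708 m, θ = 61.3°: √(L² − r² sin²θ) = 0.26567 m.
v = −0.0598·9.844·0.87715·[1 + 0.0598·0.48022/0.26567] = -0.57214 m/s.
|v| = 0.57214 m/s = 572.14 mm/s.

572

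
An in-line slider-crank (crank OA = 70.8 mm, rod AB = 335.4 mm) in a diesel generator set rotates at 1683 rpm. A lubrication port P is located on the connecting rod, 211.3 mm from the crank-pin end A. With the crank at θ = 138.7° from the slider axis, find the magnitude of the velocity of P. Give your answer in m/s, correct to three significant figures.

8.18

ω = 176.2 rad/s.  Crank-pin speed |V_A| = rω = 12.478 m/s, perpendicular to OA.
Rod angle: sinφ = −(r/L) sinθ ⇒ φ = -8.009°; ω_rod = −rω cosθ/√(L²−r²sin²θ) = +28.225 rad/s.
V_P = V_A + ω_rod × AP, with AP = 0.2113 m along the rod.
Components: V_Px = −rω sinθ − a·ω_rod·sinφ = -7.4046 m/s;  V_Py = rω cosθ + a·ω_rod·cosφ = -3.4685 m/s.
|V_P| = √(V_Px² + V_Py²) = 8.1768 m/s.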